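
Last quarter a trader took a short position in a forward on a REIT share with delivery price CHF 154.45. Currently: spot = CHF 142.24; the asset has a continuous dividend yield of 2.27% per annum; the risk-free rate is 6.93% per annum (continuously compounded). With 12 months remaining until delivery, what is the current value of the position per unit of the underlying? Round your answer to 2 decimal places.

CHF 5.06

Current fair forward for the remaining 12 months: F = S·e^((r − q)·T), (r − q) = 0.0693 − 0.0227 = 0.0466
F = 142.24 · e^(0.0466 × 12/12) = 142.24 × 1.047703 = 149.0253
Value of long forward = (F − K)·e^(−rT) = (149.0253 − 154.45) · e^(−0.0693·12/12)
= -5.4247 × 0.933047 = -5.06
Short position value = −(long value) = CHF 5.06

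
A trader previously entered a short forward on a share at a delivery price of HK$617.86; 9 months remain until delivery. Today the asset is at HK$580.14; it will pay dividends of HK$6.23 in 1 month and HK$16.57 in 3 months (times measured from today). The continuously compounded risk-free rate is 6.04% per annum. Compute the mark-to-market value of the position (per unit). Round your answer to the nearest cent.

PV(remaining dividends) I = 6.23·e^(−0.0604·1/12) + 16.57·e^(−0.0604·3/12) = 22.5204
Current forward F = (S − I)·e^(rT) = (580.14 − 22.5204)·e^(0.0604·9/12) = 557.6196 × 1.046342 = 583.4608
Value (long) = (F − K)·e^(−rT) = (583.4608 − 617.86) × 0.955711 = -32.8757
Short position value = −(long value) = HK$32.88

HK$32.88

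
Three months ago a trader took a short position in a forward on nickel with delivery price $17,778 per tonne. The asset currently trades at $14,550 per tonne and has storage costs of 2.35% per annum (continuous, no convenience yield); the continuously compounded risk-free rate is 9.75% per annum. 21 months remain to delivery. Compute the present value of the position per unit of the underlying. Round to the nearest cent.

Current fair forward for the remaining 21 months: F = S·e^((r + u)·T), (r + u) = 0.0975 + 0.0235 = 0.1210
F = 14550 · e^(0.1210 × 21/12) = 14550 × 1.23583889 = 17981.4558
Value of long forward = (F − K)·e^(−rT) = (17981.4558 − 17778) · e^(−0.0975·21/12)
= 203.4558 × 0.84313769 = 171.54
Short position value = −(long value) = -$171.54

-$171.54 per tonne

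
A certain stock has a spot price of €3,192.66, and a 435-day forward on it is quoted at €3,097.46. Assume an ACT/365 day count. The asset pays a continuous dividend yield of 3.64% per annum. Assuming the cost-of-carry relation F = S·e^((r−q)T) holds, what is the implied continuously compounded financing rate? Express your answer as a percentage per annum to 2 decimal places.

1.10%

From F = S·e^((r−q)T): (r − q) = ln(F/S)/T
ln(3097.46/3192.66) = ln(0.970182) = -0.030272
(r − q) = -0.030272 / (435/365) = -0.025401
r = ln(F/S)/T + q = -0.025401 + 0.0364 = 0.010999
r = 1.10%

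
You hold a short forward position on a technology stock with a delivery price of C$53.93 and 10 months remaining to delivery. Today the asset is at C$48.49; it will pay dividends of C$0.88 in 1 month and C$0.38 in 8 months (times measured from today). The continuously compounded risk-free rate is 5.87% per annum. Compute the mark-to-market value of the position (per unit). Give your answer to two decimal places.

C$4.11

PV(remaining dividends) I = 0.88·e^(−0.0587·1/12) + 0.38·e^(−0.0587·8/12) = 1.2411
Current forward F = (S − I)·e^(rT) = (48.49 − 1.2411)·e^(0.0587·10/12) = 47.2489 × 1.050133 = 49.6176
Value (long) = (F − K)·e^(−rT) = (49.6176 − 53.93) × 0.952260 = -4.1065
Short position value = −(long value) = C$4.11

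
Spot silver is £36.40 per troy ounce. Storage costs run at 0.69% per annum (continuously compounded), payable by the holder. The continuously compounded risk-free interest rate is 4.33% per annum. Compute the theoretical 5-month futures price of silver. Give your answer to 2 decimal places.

Net carry = r + u − y = 0.0433 + 0.0069 − 0.0000 = 0.0502
F = S·e^((r+u−y)T) = 36.40 · e^(0.0502 × 5/12) = 36.40 · e^0.020917
= 36.40 × 1.021137 = £37.17 per troy ounce

£37.17 per troy ounce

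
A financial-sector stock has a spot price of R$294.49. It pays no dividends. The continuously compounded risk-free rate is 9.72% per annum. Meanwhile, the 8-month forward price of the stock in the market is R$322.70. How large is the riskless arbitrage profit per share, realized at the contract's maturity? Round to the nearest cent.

Fair forward: F* = S·e^(carry·T), with carry = r = 0.0972
F* = 294.49 · e^(0.0972 × 8/12) = 294.49 · e^0.064800 = 294.49 × 1.066946 = R$314.2049
Market R$322.70 > fair R$314.2049: forward overpriced → cash-and-carry (buy spot, short the forward).
At maturity, profit = |F_mkt − F*| = |322.70 − 314.2049| = R$8.50 per share

R$8.50 per share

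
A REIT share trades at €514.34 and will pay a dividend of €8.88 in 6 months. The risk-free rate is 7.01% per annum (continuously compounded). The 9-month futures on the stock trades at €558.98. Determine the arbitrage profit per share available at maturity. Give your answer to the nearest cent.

PV(dividends) I = 8.88·e^(−0.0701·6/12) = 8.5741
Fair futures F* = (S − I)·e^(rT) = (514.34 − 8.5741)·e^0.052575 = 505.7659 × 1.053982 = 533.0682
Market €558.98 > fair 533.0682: forward overpriced → cash-and-carry (borrow at r, buy the stock and collect the dividends, short the forward).
Profit at T = |F_mkt − F*| = |558.98 − 533.0682| = €25.91 per share

€25.91 per share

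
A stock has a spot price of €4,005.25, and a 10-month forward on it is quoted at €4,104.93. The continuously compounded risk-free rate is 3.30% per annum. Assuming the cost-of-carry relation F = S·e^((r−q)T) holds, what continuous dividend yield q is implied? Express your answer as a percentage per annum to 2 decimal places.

0.35%

From F = S·e^((r−q)T): (r − q) = ln(F/S)/T
ln(4104.93/4005.25) = ln(1.024887) = 0.024582
(r − q) = 0.024582 / (10/12) = 0.029498
q = r − ln(F/S)/T = 0.0330 − 0.029498 = 0.003502
q = 0.35%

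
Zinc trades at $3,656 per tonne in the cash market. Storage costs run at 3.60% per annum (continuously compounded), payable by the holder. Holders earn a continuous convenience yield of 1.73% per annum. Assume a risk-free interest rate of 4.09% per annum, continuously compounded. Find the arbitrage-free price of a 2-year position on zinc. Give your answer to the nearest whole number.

Net carry = r + u − y = 0.0409 + 0.0360 − 0.0173 = 0.0596
F = S·e^((r+u−y)T) = 3656 · e^(0.0596 × 2) = 3656 · e^0.119200
= 3656 × 1.126595 = $4,119 per tonne

$4,119 per tonne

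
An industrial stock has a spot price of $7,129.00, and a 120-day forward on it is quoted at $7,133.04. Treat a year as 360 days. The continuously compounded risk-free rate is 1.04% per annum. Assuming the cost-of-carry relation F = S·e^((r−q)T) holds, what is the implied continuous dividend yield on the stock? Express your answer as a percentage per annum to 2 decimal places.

0.87%

From F = S·e^((r−q)T): (r − q) = ln(F/S)/T
ln(7133.04/7129.00) = ln(1.000567) = 0.000567
(r − q) = 0.000567 / (120/360) = 0.001701
q = r − ln(F/S)/T = 0.0104 − 0.001701 = 0.008699
q = 0.87%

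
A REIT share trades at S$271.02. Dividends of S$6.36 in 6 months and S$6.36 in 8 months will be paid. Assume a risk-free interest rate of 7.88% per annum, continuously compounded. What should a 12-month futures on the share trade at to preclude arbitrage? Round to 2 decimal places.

S$280.10

PV(dividends) I = 6.36·e^(−0.0788·6/12) + 6.36·e^(−0.0788·8/12)
I = 6.1143 + 6.0345 = 12.1488
F = (S − I)·e^(rT) = (271.02 − 12.1488) · e^(0.0788·12/12)
= 258.8712 · e^0.078800 = 258.8712 × 1.081988 = S$280.10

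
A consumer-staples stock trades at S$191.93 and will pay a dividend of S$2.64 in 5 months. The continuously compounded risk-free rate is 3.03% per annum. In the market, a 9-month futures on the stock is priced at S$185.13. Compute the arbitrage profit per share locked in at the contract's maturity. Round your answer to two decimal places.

S$8.54 per share

PV(dividends) I = 2.64·e^(−0.0303·5/12) = 2.6069
Fair futures F* = (S − I)·e^(rT) = (191.93 − 2.6069)·e^0.022725 = 189.3231 × 1.022985 = 193.6747
Market S$185.13 < fair 193.6747: forward underpriced → reverse cash-and-carry (short the stock, invest proceeds at r, pay the dividends, go long the forward).
Profit at T = |F_mkt − F*| = |185.13 − 193.6747| = S$8.54 per share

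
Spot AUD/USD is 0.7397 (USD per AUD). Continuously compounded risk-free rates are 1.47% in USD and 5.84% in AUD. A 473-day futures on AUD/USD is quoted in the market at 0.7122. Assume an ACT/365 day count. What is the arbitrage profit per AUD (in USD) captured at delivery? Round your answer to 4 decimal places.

Fair futures: F* = S·e^(carry·T), with carry = (r_USD − r_AUD) = 0.0147 − 0.0584 = -0.0437
F* = 0.7397 · e^(-0.0437 × 473/365) = 0.7397 · e^-0.056630 = 0.7397 × 0.944944 = 0.6990
Market 0.7122 > fair 0.6990: forward overpriced → cash-and-carry (buy spot, short the forward).
At maturity, profit = |F_mkt − F*| = |0.7122 − 0.6990| = 0.0132 per AUD (in USD)

0.0132 per AUD (in USD)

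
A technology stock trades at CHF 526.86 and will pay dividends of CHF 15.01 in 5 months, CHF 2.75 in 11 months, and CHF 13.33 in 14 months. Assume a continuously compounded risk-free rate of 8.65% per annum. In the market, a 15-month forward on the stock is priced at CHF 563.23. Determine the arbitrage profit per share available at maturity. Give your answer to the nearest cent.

PV(dividends) I = 15.01·e^(−0.0865·5/12) + 2.75·e^(−0.0865·11/12) + 13.33·e^(−0.0865·14/12) = 29.0694
Fair forward F* = (S − I)·e^(rT) = (526.86 − 29.0694)·e^0.108125 = 497.7906 × 1.114187 = 554.6318
Market CHF 563.23 > fair 554.6318: forward overpriced → cash-and-carry (borrow at r, buy the stock and collect the dividends, short the forward).
Profit at T = |F_mkt − F*| = |563.23 − 554.6318| = CHF 8.60 per share

CHF 8.60 per share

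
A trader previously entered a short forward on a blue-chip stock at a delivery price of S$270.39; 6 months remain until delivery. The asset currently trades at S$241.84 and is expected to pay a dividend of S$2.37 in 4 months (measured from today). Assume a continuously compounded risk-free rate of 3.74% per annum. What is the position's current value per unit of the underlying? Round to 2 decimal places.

PV(remaining dividends) I = 2.37·e^(−0.0374·4/12) = 2.3406
Current forward F = (S − I)·e^(rT) = (241.84 − 2.3406)·e^(0.0374·6/12) = 239.4994 × 1.018876 = 244.0202
Value (long) = (F − K)·e^(−rT) = (244.0202 − 270.39) × 0.981474 = -25.8813
Short position value = −(long value) = S$25.88

S$25.88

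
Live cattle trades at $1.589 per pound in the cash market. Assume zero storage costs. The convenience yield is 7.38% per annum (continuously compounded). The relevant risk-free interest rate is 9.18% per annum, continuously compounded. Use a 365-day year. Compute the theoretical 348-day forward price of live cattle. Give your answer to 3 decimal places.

$1.617 per pound

Net carry = r + u − y = 0.0918 + 0.0000 − 0.0738 = 0.0180
F = S·e^((r+u−y)T) = 1.589 · e^(0.0180 × 348/365) = 1.589 · e^0.017162
= 1.589 × 1.017310 = $1.617 per pound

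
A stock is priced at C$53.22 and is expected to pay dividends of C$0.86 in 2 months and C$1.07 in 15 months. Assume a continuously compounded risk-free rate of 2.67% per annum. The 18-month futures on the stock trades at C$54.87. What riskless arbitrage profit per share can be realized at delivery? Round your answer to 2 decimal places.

PV(dividends) I = 0.86·e^(−0.0267·2/12) + 1.07·e^(−0.0267·15/12) = 1.8911
Fair futures F* = (S − I)·e^(rT) = (53.22 − 1.8911)·e^0.040050 = 51.3289 × 1.040863 = 53.4264
Market C$54.87 > fair 53.4264: forward overpriced → cash-and-carry (borrow at r, buy the stock and collect the dividends, short the forward).
Profit at T = |F_mkt − F*| = |54.87 − 53.4264| = C$1.44 per share

C$1.44 per share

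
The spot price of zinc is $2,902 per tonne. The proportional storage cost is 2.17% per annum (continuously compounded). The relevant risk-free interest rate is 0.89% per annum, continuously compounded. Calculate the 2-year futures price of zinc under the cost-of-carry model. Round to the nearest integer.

Net carry = r + u − y = 0.0089 + 0.0217 − 0.0000 = 0.0306
F = S·e^((r+u−y)T) = 2902 · e^(0.0306 × 2) = 2902 · e^0.061200
= 2902 × 1.063112 = $3,085 per tonne

$3,085 per tonne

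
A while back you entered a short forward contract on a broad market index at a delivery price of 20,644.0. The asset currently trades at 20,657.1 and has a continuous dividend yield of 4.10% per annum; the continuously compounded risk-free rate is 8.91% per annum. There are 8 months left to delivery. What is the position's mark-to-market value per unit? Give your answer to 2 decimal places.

-646.66

Current fair forward for the remaining 8 months: F = S·e^((r − q)·T), (r − q) = 0.0891 − 0.0410 = 0.0481
F = 20657.1 · e^(0.0481 × 8/12) = 20657.1 × 1.03258634 = 21330.2393
Value of long forward = (F − K)·e^(−rT) = (21330.2393 − 20644.0) · e^(−0.0891·8/12)
= 686.2393 × 0.94232976 = 646.66
Short position value = −(long value) = -646.66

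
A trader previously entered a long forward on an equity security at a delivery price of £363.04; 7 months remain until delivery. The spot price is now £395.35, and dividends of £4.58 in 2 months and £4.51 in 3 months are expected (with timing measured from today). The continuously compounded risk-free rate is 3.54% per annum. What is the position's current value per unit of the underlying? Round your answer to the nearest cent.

£30.71

PV(remaining dividends) I = 4.58·e^(−0.0354·2/12) + 4.51·e^(−0.0354·3/12) = 9.0233
Current forward F = (S − I)·e^(rT) = (395.35 − 9.0233)·e^(0.0354·7/12) = 386.3267 × 1.020865 = 394.3874
Value (long) = (F − K)·e^(−rT) = (394.3874 − 363.04) × 0.979562 = 30.7067
Value = £30.71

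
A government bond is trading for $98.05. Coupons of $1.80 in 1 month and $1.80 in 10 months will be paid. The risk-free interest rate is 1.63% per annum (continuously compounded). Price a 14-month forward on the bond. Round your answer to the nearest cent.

$96.29

PV(coupons) I = 1.80·e^(−0.0163·1/12) + 1.80·e^(−0.0163·10/12)
I = 1.7976 + 1.7757 = 3.5733
F = (S − I)·e^(rT) = (98.05 − 3.5733) · e^(0.0163·14/12)
= 94.4767 · e^0.019017 = 94.4767 × 1.019199 = $96.29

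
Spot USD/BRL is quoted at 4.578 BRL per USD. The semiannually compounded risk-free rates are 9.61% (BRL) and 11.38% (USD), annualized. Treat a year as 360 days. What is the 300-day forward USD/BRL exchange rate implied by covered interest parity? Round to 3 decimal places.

4.514

By covered interest parity, F = S · (1+r_BRL/2)^(2T) / (1+r_USD/2)^(2T)
= 4.578 × 1.081359 / 1.096621 = 4.578 × 0.986083
F = 4.514 BRL per USD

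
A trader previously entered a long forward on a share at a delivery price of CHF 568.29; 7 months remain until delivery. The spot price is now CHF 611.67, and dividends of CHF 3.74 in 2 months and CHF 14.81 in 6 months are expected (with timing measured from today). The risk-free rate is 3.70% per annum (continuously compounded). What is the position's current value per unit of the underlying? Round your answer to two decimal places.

PV(remaining dividends) I = 3.74·e^(−0.0370·2/12) + 14.81·e^(−0.0370·6/12) = 18.2555
Current forward F = (S − I)·e^(rT) = (611.67 − 18.2555)·e^(0.0370·7/12) = 593.4145 × 1.021818 = 606.3616
Value (long) = (F − K)·e^(−rT) = (606.3616 − 568.29) × 0.978648 = 37.2587
Value = CHF 37.26

CHF 37.26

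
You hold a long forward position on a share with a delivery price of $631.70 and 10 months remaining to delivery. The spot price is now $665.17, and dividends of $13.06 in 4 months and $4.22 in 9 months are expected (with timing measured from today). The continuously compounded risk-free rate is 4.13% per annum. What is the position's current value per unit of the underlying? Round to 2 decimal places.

PV(remaining dividends) I = 13.06·e^(−0.0413·4/12) + 4.22·e^(−0.0413·9/12) = 16.9727
Current forward F = (S − I)·e^(rT) = (665.17 − 16.9727)·e^(0.0413·10/12) = 648.1973 × 1.035016 = 670.8946
Value (long) = (F − K)·e^(−rT) = (670.8946 − 631.70) × 0.966169 = 37.8686
Value = $37.87

$37.87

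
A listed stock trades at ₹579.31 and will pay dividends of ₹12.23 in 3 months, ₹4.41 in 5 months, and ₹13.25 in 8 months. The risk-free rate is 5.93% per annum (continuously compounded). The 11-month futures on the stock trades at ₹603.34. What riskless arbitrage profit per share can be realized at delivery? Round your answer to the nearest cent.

PV(dividends) I = 12.23·e^(−0.0593·3/12) + 4.41·e^(−0.0593·5/12) + 13.25·e^(−0.0593·8/12) = 29.0888
Fair futures F* = (S − I)·e^(rT) = (579.31 − 29.0888)·e^0.054358 = 550.2212 × 1.055863 = 580.9582
Market ₹603.34 > fair 580.9582: forward overpriced → cash-and-carry (borrow at r, buy the stock and collect the dividends, short the forward).
Profit at T = |F_mkt − F*| = |603.34 − 580.9582| = ₹22.38 per share

₹22.38 per share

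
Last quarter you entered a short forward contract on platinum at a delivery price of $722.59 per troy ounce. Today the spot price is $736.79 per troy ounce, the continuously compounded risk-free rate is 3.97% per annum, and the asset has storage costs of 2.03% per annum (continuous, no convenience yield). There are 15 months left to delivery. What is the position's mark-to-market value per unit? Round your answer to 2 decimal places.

Current fair forward for the remaining 15 months: F = S·e^((r + u)·T), (r + u) = 0.0397 + 0.0203 = 0.0600
F = 736.79 · e^(0.0600 × 15/12) = 736.79 × 1.077884 = 794.1742
Value of long forward = (F − K)·e^(−rT) = (794.1742 − 722.59) · e^(−0.0397·15/12)
= 71.5842 × 0.951586 = 68.12
Short position value = −(long value) = -$68.12

-$68.12 per troy ounce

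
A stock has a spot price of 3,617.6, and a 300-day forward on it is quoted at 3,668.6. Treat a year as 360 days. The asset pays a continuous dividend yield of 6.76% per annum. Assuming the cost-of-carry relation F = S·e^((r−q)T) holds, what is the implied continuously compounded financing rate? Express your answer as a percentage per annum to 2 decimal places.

8.44%

From F = S·e^((r−q)T): (r − q) = ln(F/S)/T
ln(3668.6/3617.6) = ln(1.014098) = 0.014000
(r − q) = 0.014000 / (300/360) = 0.016800
r = ln(F/S)/T + q = 0.016800 + 0.0676 = 0.084400
r = 8.44%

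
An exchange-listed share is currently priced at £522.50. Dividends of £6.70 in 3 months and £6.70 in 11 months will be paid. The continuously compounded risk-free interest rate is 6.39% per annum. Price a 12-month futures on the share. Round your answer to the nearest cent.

PV(dividends) I = 6.70·e^(−0.0639·3/12) + 6.70·e^(−0.0639·11/12)
I = 6.5938 + 6.3188 = 12.9126
F = (S − I)·e^(rT) = (522.50 − 12.9126) · e^(0.0639·12/12)
= 509.5874 · e^0.063900 = 509.5874 × 1.065986 = £543.21

£543.21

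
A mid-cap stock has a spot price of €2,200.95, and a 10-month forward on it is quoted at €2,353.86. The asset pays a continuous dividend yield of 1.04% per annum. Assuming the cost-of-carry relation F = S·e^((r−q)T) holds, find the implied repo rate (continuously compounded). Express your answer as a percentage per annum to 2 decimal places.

From F = S·e^((r−q)T): (r − q) = ln(F/S)/T
ln(2353.86/2200.95) = ln(1.069475) = 0.067168
(r − q) = 0.067168 / (10/12) = 0.080602
r = ln(F/S)/T + q = 0.080602 + 0.0104 = 0.091002
r = 9.10%

9.10%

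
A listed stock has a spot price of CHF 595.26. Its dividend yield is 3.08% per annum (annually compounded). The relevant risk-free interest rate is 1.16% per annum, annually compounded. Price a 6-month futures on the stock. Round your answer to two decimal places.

CHF 589.69

F = S · (1+r)^T / (1+q)^T
= 595.26 × 1.005783 / 1.015283 = 595.26 × 0.990643
F = CHF 589.69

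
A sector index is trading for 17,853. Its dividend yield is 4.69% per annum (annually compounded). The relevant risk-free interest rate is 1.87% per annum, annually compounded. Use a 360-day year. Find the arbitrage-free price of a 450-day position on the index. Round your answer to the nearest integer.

17,254

F = S · (1+r)^T / (1+q)^T
= 17853 × 1.023429 / 1.058965 = 17853 × 0.966443
F = 17,254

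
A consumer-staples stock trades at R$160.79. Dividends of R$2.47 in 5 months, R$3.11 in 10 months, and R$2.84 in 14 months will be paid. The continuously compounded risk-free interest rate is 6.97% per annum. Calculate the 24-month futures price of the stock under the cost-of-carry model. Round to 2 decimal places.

R$175.70

PV(dividends) I = 2.47·e^(−0.0697·5/12) + 3.11·e^(−0.0697·10/12) + 2.84·e^(−0.0697·14/12)
I = 2.3993 + 2.9345 + 2.6182 = 7.9520
F = (S − I)·e^(rT) = (160.79 − 7.9520) · e^(0.0697·24/12)
= 152.8380 · e^0.139400 = 152.8380 × 1.149584 = R$175.70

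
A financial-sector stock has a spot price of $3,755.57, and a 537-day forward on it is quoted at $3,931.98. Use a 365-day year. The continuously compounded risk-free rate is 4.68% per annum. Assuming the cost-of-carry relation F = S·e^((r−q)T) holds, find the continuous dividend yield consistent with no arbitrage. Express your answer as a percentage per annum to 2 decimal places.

1.56%

From F = S·e^((r−q)T): (r − q) = ln(F/S)/T
ln(3931.98/3755.57) = ln(1.046973) = 0.045903
(r − q) = 0.045903 / (537/365) = 0.031200
q = r − ln(F/S)/T = 0.0468 − 0.031200 = 0.015600
q = 1.56%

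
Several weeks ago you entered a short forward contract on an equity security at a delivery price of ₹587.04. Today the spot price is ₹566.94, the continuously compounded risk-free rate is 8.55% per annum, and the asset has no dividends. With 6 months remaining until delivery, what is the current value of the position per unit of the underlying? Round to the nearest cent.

Current fair forward for the remaining 6 months: F = S·e^(r·T), r = 0.0855
F = 566.94 · e^(0.0855 × 6/12) = 566.94 × 1.043677 = 591.7022
Value of long forward = (F − K)·e^(−rT) = (591.7022 − 587.04) · e^(−0.0855·6/12)
= 4.6622 × 0.958151 = 4.47
Short position value = −(long value) = -₹4.47

-₹4.47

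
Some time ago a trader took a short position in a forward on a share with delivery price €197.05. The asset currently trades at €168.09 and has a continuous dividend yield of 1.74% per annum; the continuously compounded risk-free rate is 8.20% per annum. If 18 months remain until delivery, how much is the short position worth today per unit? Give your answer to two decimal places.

€10.48

Current fair forward for the remaining 18 months: F = S·e^((r − q)·T), (r − q) = 0.0820 − 0.0174 = 0.0646
F = 168.09 · e^(0.0646 × 18/12) = 168.09 × 1.101750 = 185.1932
Value of long forward = (F − K)·e^(−rT) = (185.1932 − 197.05) · e^(−0.0820·18/12)
= -11.8568 × 0.884264 = -10.48
Short position value = −(long value) = €10.48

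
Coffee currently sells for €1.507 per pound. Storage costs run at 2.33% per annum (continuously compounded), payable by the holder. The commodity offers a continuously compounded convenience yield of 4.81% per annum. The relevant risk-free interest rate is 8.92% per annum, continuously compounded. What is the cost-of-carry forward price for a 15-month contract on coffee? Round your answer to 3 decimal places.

Net carry = r + u − y = 0.0892 + 0.0233 − 0.0481 = 0.0644
F = S·e^((r+u−y)T) = 1.507 · e^(0.0644 × 15/12) = 1.507 · e^0.080500
= 1.507 × 1.083829 = €1.633 per pound

€1.633 per pound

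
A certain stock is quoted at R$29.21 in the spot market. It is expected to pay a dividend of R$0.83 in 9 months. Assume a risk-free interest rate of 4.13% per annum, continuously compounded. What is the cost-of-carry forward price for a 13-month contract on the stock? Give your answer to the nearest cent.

R$29.71

PV(dividends) I = 0.83·e^(−0.0413·9/12)
I = 0.8047
F = (S − I)·e^(rT) = (29.21 − 0.8047) · e^(0.0413·13/12)
= 28.4053 · e^0.044742 = 28.4053 × 1.045758 = R$29.71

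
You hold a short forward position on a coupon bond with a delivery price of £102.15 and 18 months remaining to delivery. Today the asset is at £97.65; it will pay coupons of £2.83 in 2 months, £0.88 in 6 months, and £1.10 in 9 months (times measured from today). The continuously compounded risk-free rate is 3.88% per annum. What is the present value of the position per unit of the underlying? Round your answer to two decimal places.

£3.47

PV(remaining coupons) I = 2.83·e^(−0.0388·2/12) + 0.88·e^(−0.0388·6/12) + 1.10·e^(−0.0388·9/12) = 4.7433
Current forward F = (S − I)·e^(rT) = (97.65 − 4.7433)·e^(0.0388·18/12) = 92.9067 × 1.059927 = 98.4743
Value (long) = (F − K)·e^(−rT) = (98.4743 − 102.15) × 0.943461 = -3.4679
Short position value = −(long value) = £3.47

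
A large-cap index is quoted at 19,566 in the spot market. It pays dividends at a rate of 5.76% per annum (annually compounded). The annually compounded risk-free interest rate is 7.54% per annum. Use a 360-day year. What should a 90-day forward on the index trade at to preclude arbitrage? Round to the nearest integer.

19,648

F = S · (1+r)^T / (1+q)^T
= 19566 × 1.018339 / 1.014099 = 19566 × 1.004181
F = 19,648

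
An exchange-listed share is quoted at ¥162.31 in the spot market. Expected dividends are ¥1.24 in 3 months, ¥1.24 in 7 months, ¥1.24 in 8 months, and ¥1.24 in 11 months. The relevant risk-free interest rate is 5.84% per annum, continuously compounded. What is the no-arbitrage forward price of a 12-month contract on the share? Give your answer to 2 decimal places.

PV(dividends) I = 1.24·e^(−0.0584·3/12) + 1.24·e^(−0.0584·7/12) + 1.24·e^(−0.0584·8/12) + 1.24·e^(−0.0584·11/12)
I = 1.2220 + 1.1985 + 1.1927 + 1.1754 = 4.7886
F = (S − I)·e^(rT) = (162.31 − 4.7886) · e^(0.0584·12/12)
= 157.5214 · e^0.058400 = 157.5214 × 1.060139 = ¥166.99

¥166.99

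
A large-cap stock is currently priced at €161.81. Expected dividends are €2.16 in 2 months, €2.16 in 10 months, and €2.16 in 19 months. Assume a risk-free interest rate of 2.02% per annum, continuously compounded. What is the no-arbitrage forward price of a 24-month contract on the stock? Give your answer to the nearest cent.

€161.85

PV(dividends) I = 2.16·e^(−0.0202·2/12) + 2.16·e^(−0.0202·10/12) + 2.16·e^(−0.0202·19/12)
I = 2.1527 + 2.1239 + 2.0920 = 6.3686
F = (S − I)·e^(rT) = (161.81 − 6.3686) · e^(0.0202·24/12)
= 155.4414 · e^0.040400 = 155.4414 × 1.041227 = €161.85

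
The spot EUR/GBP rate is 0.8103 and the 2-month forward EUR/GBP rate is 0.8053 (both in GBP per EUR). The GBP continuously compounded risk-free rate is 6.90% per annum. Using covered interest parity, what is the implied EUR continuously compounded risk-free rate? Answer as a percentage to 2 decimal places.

F = S·e^((r_GBP − r_EUR)T) ⇒ r_EUR = r_GBP − ln(F/S)/T
ln(0.8053/0.8103) = -0.006190; /(2/12) = -0.037140
r_EUR = 0.0690 + 0.037140 = 0.106140
r_EUR = 10.61%

10.61%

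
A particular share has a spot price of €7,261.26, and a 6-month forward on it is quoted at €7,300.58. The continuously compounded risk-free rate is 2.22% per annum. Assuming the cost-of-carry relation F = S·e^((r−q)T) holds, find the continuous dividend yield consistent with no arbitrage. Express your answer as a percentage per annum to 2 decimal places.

From F = S·e^((r−q)T): (r − q) = ln(F/S)/T
ln(7300.58/7261.26) = ln(1.005415) = 0.005400
(r − q) = 0.005400 / (6/12) = 0.010800
q = r − ln(F/S)/T = 0.0222 − 0.010800 = 0.011400
q = 1.14%

1.14%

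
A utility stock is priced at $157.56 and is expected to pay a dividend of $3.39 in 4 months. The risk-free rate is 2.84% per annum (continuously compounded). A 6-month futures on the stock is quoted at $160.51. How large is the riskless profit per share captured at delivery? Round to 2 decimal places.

$4.10 per share

PV(dividends) I = 3.39·e^(−0.0284·4/12) = 3.3581
Fair futures F* = (S − I)·e^(rT) = (157.56 − 3.3581)·e^0.014200 = 154.2019 × 1.014301 = 156.4071
Market $160.51 > fair 156.4071: forward overpriced → cash-and-carry (borrow at r, buy the stock and collect the dividends, short the forward).
Profit at T = |F_mkt − F*| = |160.51 − 156.4071| = $4.10 per share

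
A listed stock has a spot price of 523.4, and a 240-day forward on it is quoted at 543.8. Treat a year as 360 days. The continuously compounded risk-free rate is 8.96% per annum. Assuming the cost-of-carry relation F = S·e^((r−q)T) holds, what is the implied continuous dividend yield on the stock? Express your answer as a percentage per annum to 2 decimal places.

3.22%

From F = S·e^((r−q)T): (r − q) = ln(F/S)/T
ln(543.8/523.4) = ln(1.038976) = 0.038236
(r − q) = 0.038236 / (240/360) = 0.057354
q = r − ln(F/S)/T = 0.0896 − 0.057354 = 0.032246
q = 3.22%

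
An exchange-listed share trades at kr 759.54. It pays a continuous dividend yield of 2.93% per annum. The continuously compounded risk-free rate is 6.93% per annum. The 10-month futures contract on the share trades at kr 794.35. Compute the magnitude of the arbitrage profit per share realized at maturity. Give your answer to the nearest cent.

kr 9.07 per share

Fair futures: F* = S·e^(carry·T), with carry = (r − q) = 0.0693 − 0.0293 = 0.0400
F* = 759.54 · e^(0.0400 × 10/12) = 759.54 · e^0.033333 = 759.54 × 1.033895 = kr 785.2846
Market kr 794.35 > fair kr 785.2846: forward overpriced → cash-and-carry (buy spot, short the forward).
At maturity, profit = |F_mkt − F*| = |794.35 − 785.2846| = kr 9.07 per share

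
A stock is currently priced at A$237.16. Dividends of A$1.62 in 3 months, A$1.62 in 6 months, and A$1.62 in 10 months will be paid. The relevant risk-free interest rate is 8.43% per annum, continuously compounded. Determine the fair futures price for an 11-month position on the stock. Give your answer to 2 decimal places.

PV(dividends) I = 1.62·e^(−0.0843·3/12) + 1.62·e^(−0.0843·6/12) + 1.62·e^(−0.0843·10/12)
I = 1.5862 + 1.5531 + 1.5101 = 4.6494
F = (S − I)·e^(rT) = (237.16 − 4.6494) · e^(0.0843·11/12)
= 232.5106 · e^0.077275 = 232.5106 × 1.080339 = A$251.19

A$251.19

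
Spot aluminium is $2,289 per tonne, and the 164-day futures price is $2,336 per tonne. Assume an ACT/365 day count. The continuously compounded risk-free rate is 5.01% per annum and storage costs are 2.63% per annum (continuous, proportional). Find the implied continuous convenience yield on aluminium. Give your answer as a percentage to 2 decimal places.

3.12%

F = S·e^((r+u−y)T) ⇒ (r+u−y) = ln(F/S)/T
ln(2336/2289) = 0.020325; /T ⇒ 0.045236
y = r + u − ln(F/S)/T = 0.0501 + 0.0263 − 0.045236 = 0.031164
y = 3.12%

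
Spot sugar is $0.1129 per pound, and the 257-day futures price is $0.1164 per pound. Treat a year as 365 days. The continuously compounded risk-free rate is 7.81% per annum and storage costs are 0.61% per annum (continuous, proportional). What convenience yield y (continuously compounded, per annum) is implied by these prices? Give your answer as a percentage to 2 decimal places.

4.08%

F = S·e^((r+u−y)T) ⇒ (r+u−y) = ln(F/S)/T
ln(0.1164/0.1129) = 0.030530; /T ⇒ 0.043360
y = r + u − ln(F/S)/T = 0.0781 + 0.0061 − 0.043360 = 0.040840
y = 4.08%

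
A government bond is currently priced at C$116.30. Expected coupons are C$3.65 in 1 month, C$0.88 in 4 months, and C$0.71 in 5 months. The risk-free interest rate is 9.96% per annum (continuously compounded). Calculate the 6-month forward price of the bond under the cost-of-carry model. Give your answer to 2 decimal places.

C$116.82

PV(coupons) I = 3.65·e^(−0.0996·1/12) + 0.88·e^(−0.0996·4/12) + 0.71·e^(−0.0996·5/12)
I = 3.6198 + 0.8513 + 0.6811 = 5.1522
F = (S − I)·e^(rT) = (116.30 − 5.1522) · e^(0.0996·6/12)
= 111.1478 · e^0.049800 = 111.1478 × 1.051061 = C$116.82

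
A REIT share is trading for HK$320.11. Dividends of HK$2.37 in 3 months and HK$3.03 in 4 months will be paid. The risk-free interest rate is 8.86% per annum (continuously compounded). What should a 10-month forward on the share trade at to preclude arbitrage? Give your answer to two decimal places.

HK$338.98

PV(dividends) I = 2.37·e^(−0.0886·3/12) + 3.03·e^(−0.0886·4/12)
I = 2.3181 + 2.9418 = 5.2599
F = (S − I)·e^(rT) = (320.11 − 5.2599) · e^(0.0886·10/12)
= 314.8501 · e^0.073833 = 314.8501 × 1.076627 = HK$338.98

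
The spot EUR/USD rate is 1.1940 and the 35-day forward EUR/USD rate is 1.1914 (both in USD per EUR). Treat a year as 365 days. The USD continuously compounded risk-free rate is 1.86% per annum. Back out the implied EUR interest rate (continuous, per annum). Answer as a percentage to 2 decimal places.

4.13%

F = S·e^((r_USD − r_EUR)T) ⇒ r_EUR = r_USD − ln(F/S)/T
ln(1.1914/1.1940) = -0.002180; /(35/365) = -0.022734
r_EUR = 0.0186 + 0.022734 = 0.041334
r_EUR = 4.13%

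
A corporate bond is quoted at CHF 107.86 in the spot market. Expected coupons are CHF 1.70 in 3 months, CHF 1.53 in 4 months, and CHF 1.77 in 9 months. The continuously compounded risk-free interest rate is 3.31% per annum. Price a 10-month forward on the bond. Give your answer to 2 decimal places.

PV(coupons) I = 1.70·e^(−0.0331·3/12) + 1.53·e^(−0.0331·4/12) + 1.77·e^(−0.0331·9/12)
I = 1.6860 + 1.5132 + 1.7266 = 4.9258
F = (S − I)·e^(rT) = (107.86 − 4.9258) · e^(0.0331·10/12)
= 102.9342 · e^0.027583 = 102.9342 × 1.027967 = CHF 105.81

CHF 105.81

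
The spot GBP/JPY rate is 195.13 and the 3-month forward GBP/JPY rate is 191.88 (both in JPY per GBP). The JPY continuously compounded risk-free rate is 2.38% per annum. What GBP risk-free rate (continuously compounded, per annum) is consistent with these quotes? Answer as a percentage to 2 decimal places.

9.10%

F = S·e^((r_JPY − r_GBP)T) ⇒ r_GBP = r_JPY − ln(F/S)/T
ln(191.88/195.13) = -0.016796; /(3/12) = -0.067184
r_GBP = 0.0238 + 0.067184 = 0.090984
r_GBP = 9.10%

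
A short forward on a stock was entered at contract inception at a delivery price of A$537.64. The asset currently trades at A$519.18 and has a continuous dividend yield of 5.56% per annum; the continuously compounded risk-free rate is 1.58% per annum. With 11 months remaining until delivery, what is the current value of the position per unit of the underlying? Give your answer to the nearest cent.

A$36.53

Current fair forward for the remaining 11 months: F = S·e^((r − q)·T), (r − q) = 0.0158 − 0.0556 = -0.0398
F = 519.18 · e^(-0.0398 × 11/12) = 519.18 × 0.964174 = 500.5799
Value of long forward = (F − K)·e^(−rT) = (500.5799 − 537.64) · e^(−0.0158·11/12)
= -37.0601 × 0.985621 = -36.53
Short position value = −(long value) = A$36.53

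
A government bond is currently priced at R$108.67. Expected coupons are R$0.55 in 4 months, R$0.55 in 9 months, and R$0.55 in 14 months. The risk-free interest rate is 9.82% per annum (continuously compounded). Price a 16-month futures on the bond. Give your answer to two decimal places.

R$122.12

PV(coupons) I = 0.55·e^(−0.0982·4/12) + 0.55·e^(−0.0982·9/12) + 0.55·e^(−0.0982·14/12)
I = 0.5323 + 0.5109 + 0.4905 = 1.5337
F = (S − I)·e^(rT) = (108.67 − 1.5337) · e^(0.0982·16/12)
= 107.1363 · e^0.130933 = 107.1363 × 1.139891 = R$122.12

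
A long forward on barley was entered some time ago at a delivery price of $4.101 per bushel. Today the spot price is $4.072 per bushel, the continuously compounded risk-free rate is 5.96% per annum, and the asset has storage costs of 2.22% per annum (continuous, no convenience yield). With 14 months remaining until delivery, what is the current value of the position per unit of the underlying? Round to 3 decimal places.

Current fair forward for the remaining 14 months: F = S·e^((r + u)·T), (r + u) = 0.0596 + 0.0222 = 0.0818
F = 4.072 · e^(0.0818 × 14/12) = 4.072 × 1.100135 = 4.4797
Value of long forward = (F − K)·e^(−rT) = (4.4797 − 4.101) · e^(−0.0596·14/12)
= 0.3787 × 0.932829 = 0.353

$0.353 per bushel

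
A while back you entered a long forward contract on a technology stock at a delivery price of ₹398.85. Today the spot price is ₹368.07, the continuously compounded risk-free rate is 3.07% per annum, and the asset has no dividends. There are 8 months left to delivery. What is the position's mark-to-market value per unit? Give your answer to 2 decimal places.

-₹22.70

Current fair forward for the remaining 8 months: F = S·e^(r·T), r = 0.0307
F = 368.07 · e^(0.0307 × 8/12) = 368.07 × 1.020678 = 375.6810
Value of long forward = (F − K)·e^(−rT) = (375.6810 − 398.85) · e^(−0.0307·8/12)
= -23.1690 × 0.979741 = -22.70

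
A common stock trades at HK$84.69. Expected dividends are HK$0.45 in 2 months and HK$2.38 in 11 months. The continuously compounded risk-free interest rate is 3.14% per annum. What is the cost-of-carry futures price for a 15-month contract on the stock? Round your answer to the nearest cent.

PV(dividends) I = 0.45·e^(−0.0314·2/12) + 2.38·e^(−0.0314·11/12)
I = 0.4477 + 2.3125 = 2.7602
F = (S − I)·e^(rT) = (84.69 − 2.7602) · e^(0.0314·15/12)
= 81.9298 · e^0.039250 = 81.9298 × 1.040030 = HK$85.21

HK$85.21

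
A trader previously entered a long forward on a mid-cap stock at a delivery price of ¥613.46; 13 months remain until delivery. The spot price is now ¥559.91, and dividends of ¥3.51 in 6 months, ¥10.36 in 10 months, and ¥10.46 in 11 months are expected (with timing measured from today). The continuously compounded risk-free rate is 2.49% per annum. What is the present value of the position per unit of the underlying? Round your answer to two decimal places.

PV(remaining dividends) I = 3.51·e^(−0.0249·6/12) + 10.36·e^(−0.0249·10/12) + 10.46·e^(−0.0249·11/12) = 23.8378
Current forward F = (S − I)·e^(rT) = (559.91 − 23.8378)·e^(0.0249·13/12) = 536.0722 × 1.027342 = 550.7295
Value (long) = (F − K)·e^(−rT) = (550.7295 − 613.46) × 0.973386 = -61.0610
Value = -¥61.06

-¥61.06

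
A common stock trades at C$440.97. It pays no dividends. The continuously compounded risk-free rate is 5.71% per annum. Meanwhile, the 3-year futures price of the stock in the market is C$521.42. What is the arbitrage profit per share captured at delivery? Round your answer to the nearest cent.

C$1.94 per share

Fair futures: F* = S·e^(carry·T), with carry = r = 0.0571
F* = 440.97 · e^(0.0571 × 3) = 440.97 · e^0.171300 = 440.97 × 1.186847 = C$523.3639
Market C$521.42 < fair C$523.3639: forward underpriced → reverse cash-and-carry (short spot, go long the forward).
At maturity, profit = |F_mkt − F*| = |521.42 − 523.3639| = C$1.94 per share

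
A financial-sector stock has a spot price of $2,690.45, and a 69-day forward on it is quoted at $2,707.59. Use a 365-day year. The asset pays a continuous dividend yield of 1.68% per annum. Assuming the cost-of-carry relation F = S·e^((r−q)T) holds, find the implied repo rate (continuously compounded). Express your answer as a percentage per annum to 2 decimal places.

5.04%

From F = S·e^((r−q)T): (r − q) = ln(F/S)/T
ln(2707.59/2690.45) = ln(1.006371) = 0.006351
(r − q) = 0.006351 / (69/365) = 0.033596
r = ln(F/S)/T + q = 0.033596 + 0.0168 = 0.050396
r = 5.04%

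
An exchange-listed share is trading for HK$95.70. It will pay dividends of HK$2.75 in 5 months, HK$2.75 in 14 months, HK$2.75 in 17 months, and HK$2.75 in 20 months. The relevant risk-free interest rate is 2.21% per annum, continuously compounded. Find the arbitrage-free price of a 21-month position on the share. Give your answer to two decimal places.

PV(dividends) I = 2.75·e^(−0.0221·5/12) + 2.75·e^(−0.0221·14/12) + 2.75·e^(−0.0221·17/12) + 2.75·e^(−0.0221·20/12)
I = 2.7248 + 2.6800 + 2.6652 + 2.6506 = 10.7206
F = (S − I)·e^(rT) = (95.70 − 10.7206) · e^(0.0221·21/12)
= 84.9794 · e^0.038675 = 84.9794 × 1.039433 = HK$88.33

HK$88.33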